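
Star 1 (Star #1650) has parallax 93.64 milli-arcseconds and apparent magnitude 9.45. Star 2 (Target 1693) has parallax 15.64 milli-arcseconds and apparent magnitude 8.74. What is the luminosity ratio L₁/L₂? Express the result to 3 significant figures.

d₁ = 1/p₁ = 1/0.09364″ = 10.679 pc; d₂ = 1/p₂ = 1/0.01564″ = 63.939 pc.
M₁ = m₁ − 5 log₁₀ d₁ + 5 = 9.45 − 5.1427 + 5 = 9.3073.
M₂ = 8.74 − 9.0288 + 5 = 4.7112.
L₁/L₂ = 10^(0.4(M₂ − M₁)) = 10^(0.4 × (-4.5961)) = 10^(-1.83844) = 0.014506.

L₁/L₂ = 0.0145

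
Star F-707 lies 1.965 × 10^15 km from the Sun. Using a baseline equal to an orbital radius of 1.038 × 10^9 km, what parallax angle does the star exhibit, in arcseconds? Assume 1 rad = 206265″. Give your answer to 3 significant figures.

θ ≈ B/d = (1.038 × 10^9) / (1.965 × 10^15) = 5.2824 × 10^-7 rad.
In arcseconds: 5.2824 × 10^-7 × 206265 = 0.10896″.

0.109 arcsec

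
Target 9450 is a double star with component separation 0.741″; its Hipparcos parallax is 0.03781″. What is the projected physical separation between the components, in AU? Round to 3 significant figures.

19.6 AU

d = 1/p = 1/0.03781″ = 26.448 pc.
At distance d (pc), an angle of θ arcsec spans θ·d AU: s = 0.741 × 26.448 = 19.598 AU.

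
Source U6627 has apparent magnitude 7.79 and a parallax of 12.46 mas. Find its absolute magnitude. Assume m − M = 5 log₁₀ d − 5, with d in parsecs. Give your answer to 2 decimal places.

d = 1/p = 1/0.01246″ = 80.257 pc.
m − M = 5 log₁₀(80.257) − 5 = 9.5224 − 5 = 4.5224.
M = m − (m − M) = 7.79 − 4.5224 = 3.27.

M = 3.27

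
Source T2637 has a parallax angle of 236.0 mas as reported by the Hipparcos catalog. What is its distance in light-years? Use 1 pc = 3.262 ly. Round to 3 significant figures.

p = 236.0 mas = 0.2360 arcsec.
d = 1/p = 1/0.2360 = 4.2373 pc.
In light-years: 4.2373 × 3.262 = 13.822 ly.

13.8 light years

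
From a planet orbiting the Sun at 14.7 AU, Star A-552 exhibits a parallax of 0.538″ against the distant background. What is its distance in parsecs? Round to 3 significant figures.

With baseline B (in AU) and parallax p (in arcsec), d = B/p parsecs.
d = 14.7 / 0.538 = 27.323 pc.

27.3 pc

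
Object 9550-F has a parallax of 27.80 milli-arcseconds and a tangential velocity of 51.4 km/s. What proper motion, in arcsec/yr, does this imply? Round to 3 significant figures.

0.301 arcsec/yr

d = 1/p = 1/0.02780″ = 35.971 pc.
μ = v_t / (4.74 d) = 51.4 / (4.74 × 35.971) = 51.4 / 170.5 = 0.30147 ″/yr.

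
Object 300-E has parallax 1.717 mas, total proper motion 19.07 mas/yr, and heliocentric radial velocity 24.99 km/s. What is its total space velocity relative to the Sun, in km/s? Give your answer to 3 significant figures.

d = 1/p = 1/0.001717″ = 582.41 pc.
μ = 19.07 mas/yr = 0.01907 ″/yr.
v_t = 4.740 μ d = 4.740 × 0.01907 × 582.41 = 52.645 km/s.
v = √(v_r² + v_t²) = √(24.99² + 52.645²) = √3396 = 58.275 km/s.

58.3 km/s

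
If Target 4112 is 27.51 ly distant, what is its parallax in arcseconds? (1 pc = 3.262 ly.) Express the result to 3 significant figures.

d = 27.51 ly ÷ 3.262 = 8.4335 pc.
p = 1/d = 1/8.4335 = 0.11857 arcsec.

0.119 arcsec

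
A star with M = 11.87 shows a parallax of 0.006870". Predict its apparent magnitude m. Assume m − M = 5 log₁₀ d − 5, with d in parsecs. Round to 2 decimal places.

d = 1/p = 1/0.006870″ = 145.56 pc.
m − M = 5 log₁₀ d − 5 = 5 log₁₀(145.56) − 5 = 10.8152 − 5 = 5.8152.
m = M + (m − M) = 11.87 + 5.8152 = 17.69.

m = 17.69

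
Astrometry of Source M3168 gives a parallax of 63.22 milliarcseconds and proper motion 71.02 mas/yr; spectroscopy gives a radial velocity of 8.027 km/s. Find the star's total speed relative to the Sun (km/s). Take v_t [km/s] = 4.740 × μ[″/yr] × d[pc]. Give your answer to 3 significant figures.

9.63 km/s

d = 1/p = 1/0.06322″ = 15.818 pc.
μ = 71.02 mas/yr = 0.07102 ″/yr.
v_t = 4.740 μ d = 4.740 × 0.07102 × 15.818 = 5.3249 km/s.
v = √(v_r² + v_t²) = √(8.027² + 5.3249²) = √92.7873 = 9.6326 km/s.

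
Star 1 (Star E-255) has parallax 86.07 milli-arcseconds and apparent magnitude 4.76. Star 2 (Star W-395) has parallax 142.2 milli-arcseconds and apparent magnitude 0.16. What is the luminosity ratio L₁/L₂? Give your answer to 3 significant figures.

L₁/L₂ = 0.0395

d₁ = 1/p₁ = 1/0.08607″ = 11.618 pc; d₂ = 1/p₂ = 1/0.1422″ = 7.0323 pc.
M₁ = m₁ − 5 log₁₀ d₁ + 5 = 4.76 − 5.3257 + 5 = 4.4343.
M₂ = 0.16 − 4.2355 + 5 = 0.9245.
L₁/L₂ = 10^(0.4(M₂ − M₁)) = 10^(0.4 × (-3.5098)) = 10^(-1.40392) = 0.039453.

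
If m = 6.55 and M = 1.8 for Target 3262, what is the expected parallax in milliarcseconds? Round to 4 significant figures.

11.22 mas

m − M = 6.55 − 1.8 = 4.75.
d = 10^((m−M)/5 + 1) = 10^1.950 = 89.125 pc.
p = 1/d = 1/89.125 = 0.01122 arcsec = 11.22 mas.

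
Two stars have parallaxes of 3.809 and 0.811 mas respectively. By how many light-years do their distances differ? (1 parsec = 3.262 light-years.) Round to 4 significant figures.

3166 ly

d_A = 1/0.003809″ = 262.54 pc; d_B = 1/0.0008110″ = 1233 pc.
|d_B − d_A| = |1233 − 262.54| = 970.46 pc = 970.46 × 3.262 ly = 3165.6 ly.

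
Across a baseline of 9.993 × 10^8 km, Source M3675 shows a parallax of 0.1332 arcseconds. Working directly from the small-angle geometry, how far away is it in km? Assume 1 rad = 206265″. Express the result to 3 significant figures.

θ = 0.1332″ = 0.1332/206265 = 6.4577 × 10^-7 rad.
d = B/θ = (9.993 × 10^8) / (6.4577 × 10^-7) = 1.5475 × 10^15 km.

1.55 × 10^15 km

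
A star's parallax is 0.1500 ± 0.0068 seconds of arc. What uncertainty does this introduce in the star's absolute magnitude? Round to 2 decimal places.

M = m − 5 log₁₀ d + 5 = m + 5 log₁₀ p + 5, so ∂M/∂p = 5/(p ln 10).
σ_M = (5/ln 10) · (σ_p/p) = 2.1715 × 0.0068/0.1500 = 2.1715 × 0.045333 = 0.098441.

σ_M = 0.10 mag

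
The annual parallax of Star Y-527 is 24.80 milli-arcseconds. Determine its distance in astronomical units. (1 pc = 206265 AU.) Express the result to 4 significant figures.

8.317 × 10^6 AU

p = 24.80 milli-arcseconds = 0.02480 arcsec.
d = 1/p = 1/0.02480 = 40.323 pc.
In AU: 40.323 × 206265 = 8.3172 × 10^6 AU.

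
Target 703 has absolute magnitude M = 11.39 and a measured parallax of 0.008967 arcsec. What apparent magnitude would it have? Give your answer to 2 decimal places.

m = 16.63

d = 1/p = 1/0.008967″ = 111.52 pc.
m − M = 5 log₁₀ d − 5 = 5 log₁₀(111.52) − 5 = 10.2368 − 5 = 5.2368.
m = M + (m − M) = 11.39 + 5.2368 = 16.63.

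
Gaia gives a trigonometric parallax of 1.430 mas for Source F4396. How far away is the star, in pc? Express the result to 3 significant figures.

p = 1.430 mas = 0.001430 arcsec.
d = 1/p = 1/0.001430 = 699.3 pc.

699 pc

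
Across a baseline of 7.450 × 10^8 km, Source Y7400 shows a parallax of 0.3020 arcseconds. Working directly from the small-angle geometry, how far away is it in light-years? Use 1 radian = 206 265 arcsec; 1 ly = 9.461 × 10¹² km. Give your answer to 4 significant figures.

53.78 ly

θ = 0.3020″ = 0.3020/206265 = 1.4641 × 10^-6 rad.
d = B/θ = (7.450 × 10^8) / (1.4641 × 10^-6) = 5.0885 × 10^14 km = (5.0885 × 10^14) / (9.461 × 10^12) ly = 53.784 ly.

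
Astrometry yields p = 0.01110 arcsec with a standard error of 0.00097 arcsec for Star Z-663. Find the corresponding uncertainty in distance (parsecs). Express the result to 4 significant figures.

7.873 pc

d = 1/p, so σ_d = σ_p / p².
σ_d = 0.000970 / (0.01110)² = 0.000970 / 0.00012321 = 7.8727 pc.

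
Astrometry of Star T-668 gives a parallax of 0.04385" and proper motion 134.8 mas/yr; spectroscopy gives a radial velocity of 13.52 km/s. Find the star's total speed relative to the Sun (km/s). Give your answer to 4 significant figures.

d = 1/p = 1/0.04385″ = 22.805 pc.
μ = 134.8 mas/yr = 0.1348 ″/yr.
v_t = 4.740 μ d = 4.740 × 0.1348 × 22.805 = 14.571 km/s.
v = √(v_r² + v_t²) = √(13.52² + 14.571²) = √395.104 = 19.877 km/s.

19.88 km/s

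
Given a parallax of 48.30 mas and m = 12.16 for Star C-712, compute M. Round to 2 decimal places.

M = 10.58

d = 1/p = 1/0.04830″ = 20.704 pc.
m − M = 5 log₁₀(20.704) − 5 = 6.5803 − 5 = 1.5803.
M = m − (m − M) = 12.16 − 1.5803 = 10.58.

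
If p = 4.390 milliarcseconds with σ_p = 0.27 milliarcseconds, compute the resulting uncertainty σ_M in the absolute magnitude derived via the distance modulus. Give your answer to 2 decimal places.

σ_M = 0.13 mag

M = m − 5 log₁₀ d + 5 = m + 5 log₁₀ p + 5, so ∂M/∂p = 5/(p ln 10).
σ_M = (5/ln 10) · (σ_p/p) = 2.1715 × 0.27/4.390 = 2.1715 × 0.061503 = 0.13355.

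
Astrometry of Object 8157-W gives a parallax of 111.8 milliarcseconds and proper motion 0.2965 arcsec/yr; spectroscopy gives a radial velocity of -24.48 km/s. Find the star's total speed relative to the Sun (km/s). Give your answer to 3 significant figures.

d = 1/p = 1/0.1118″ = 8.9445 pc.
v_t = 4.740 μ d = 4.740 × 0.2965 × 8.9445 = 12.571 km/s.
v = √(v_r² + v_t²) = √((-24.48)² + 12.571²) = √757.3 = 27.519 km/s.

27.5 km/s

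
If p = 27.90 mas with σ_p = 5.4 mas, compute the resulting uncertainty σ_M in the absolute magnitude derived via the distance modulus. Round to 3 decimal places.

σ_M = 0.420 mag

M = m − 5 log₁₀ d + 5 = m + 5 log₁₀ p + 5, so ∂M/∂p = 5/(p ln 10).
σ_M = (5/ln 10) · (σ_p/p) = 2.1715 × 5.4/27.90 = 2.1715 × 0.19355 = 0.42029.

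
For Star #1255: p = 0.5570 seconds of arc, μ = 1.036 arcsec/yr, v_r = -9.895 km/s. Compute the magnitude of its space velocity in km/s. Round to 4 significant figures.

13.25 km/s

d = 1/p = 1/0.5570″ = 1.7953 pc.
v_t = 4.740 μ d = 4.740 × 1.036 × 1.7953 = 8.8161 km/s.
v = √(v_r² + v_t²) = √((-9.895)² + 8.8161²) = √175.635 = 13.253 km/s.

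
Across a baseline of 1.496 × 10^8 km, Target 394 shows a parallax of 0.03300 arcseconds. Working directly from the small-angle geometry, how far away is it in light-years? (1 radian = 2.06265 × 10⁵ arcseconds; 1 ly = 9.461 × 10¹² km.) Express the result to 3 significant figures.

98.8 ly

θ = 0.03300″ = 0.03300/206265 = 1.5999 × 10^-7 rad.
d = B/θ = (1.496 × 10^8) / (1.5999 × 10^-7) = 9.3506 × 10^14 km = (9.3506 × 10^14) / (9.461 × 10^12) ly = 98.833 ly.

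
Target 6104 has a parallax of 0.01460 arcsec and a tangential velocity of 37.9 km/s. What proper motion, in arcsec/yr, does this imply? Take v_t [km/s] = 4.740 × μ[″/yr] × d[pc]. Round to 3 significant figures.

0.117 arcsec/yr

d = 1/p = 1/0.01460″ = 68.493 pc.
μ = v_t / (4.74 d) = 37.9 / (4.74 × 68.493) = 37.9 / 324.66 = 0.11674 ″/yr.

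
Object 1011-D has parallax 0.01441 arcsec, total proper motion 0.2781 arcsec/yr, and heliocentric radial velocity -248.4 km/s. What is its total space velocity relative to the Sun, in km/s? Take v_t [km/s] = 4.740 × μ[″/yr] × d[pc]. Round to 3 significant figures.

265 km/s

d = 1/p = 1/0.01441″ = 69.396 pc.
v_t = 4.740 μ d = 4.740 × 0.2781 × 69.396 = 91.477 km/s.
v = √(v_r² + v_t²) = √((-248.4)² + 91.477²) = √70070.6 = 264.71 km/s.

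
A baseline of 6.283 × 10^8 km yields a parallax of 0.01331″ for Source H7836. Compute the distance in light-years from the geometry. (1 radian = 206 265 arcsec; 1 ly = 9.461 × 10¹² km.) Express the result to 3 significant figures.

θ = 0.01331″ = 0.01331/206265 = 6.4529 × 10^-8 rad.
d = B/θ = (6.283 × 10^8) / (6.4529 × 10^-8) = 9.7367 × 10^15 km = (9.7367 × 10^15) / (9.461 × 10^12) ly = 1029.1 ly.

1030 ly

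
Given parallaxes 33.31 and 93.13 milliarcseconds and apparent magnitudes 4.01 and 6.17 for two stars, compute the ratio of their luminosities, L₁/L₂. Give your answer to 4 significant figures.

L₁/L₂ = 57.15

d₁ = 1/p₁ = 1/0.03331″ = 30.021 pc; d₂ = 1/p₂ = 1/0.09313″ = 10.738 pc.
M₁ = m₁ − 5 log₁₀ d₁ + 5 = 4.01 − 7.3871 + 5 = 1.6229.
M₂ = 6.17 − 5.1546 + 5 = 6.0154.
L₁/L₂ = 10^(0.4(M₂ − M₁)) = 10^(0.4 × 4.3925) = 10^1.75700 = 57.148.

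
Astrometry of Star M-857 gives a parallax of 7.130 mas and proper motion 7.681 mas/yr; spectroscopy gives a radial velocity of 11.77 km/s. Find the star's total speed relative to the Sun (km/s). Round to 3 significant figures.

12.8 km/s

d = 1/p = 1/0.007130″ = 140.25 pc.
μ = 7.681 mas/yr = 0.007681 ″/yr.
v_t = 4.740 μ d = 4.740 × 0.007681 × 140.25 = 5.1062 km/s.
v = √(v_r² + v_t²) = √(11.77² + 5.1062²) = √164.606 = 12.83 km/s.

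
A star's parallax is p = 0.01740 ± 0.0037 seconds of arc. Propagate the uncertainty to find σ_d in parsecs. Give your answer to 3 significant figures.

12.2 pc

d = 1/p, so σ_d = σ_p / p².
σ_d = 0.00370 / (0.01740)² = 0.00370 / 0.00030276 = 12.221 pc.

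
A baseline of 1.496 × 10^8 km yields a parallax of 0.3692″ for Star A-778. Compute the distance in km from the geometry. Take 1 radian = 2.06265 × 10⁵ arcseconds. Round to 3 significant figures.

θ = 0.3692″ = 0.3692/206265 = 1.7899 × 10^-6 rad.
d = B/θ = (1.496 × 10^8) / (1.7899 × 10^-6) = 8.3580 × 10^13 km.

8.36 × 10^13 km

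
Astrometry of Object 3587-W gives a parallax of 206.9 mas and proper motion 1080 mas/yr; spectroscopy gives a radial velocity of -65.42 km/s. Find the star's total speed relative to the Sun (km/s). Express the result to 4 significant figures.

d = 1/p = 1/0.2069″ = 4.8333 pc.
μ = 1080 mas/yr = 1.080 ″/yr.
v_t = 4.740 μ d = 4.740 × 1.080 × 4.8333 = 24.743 km/s.
v = √(v_r² + v_t²) = √((-65.42)² + 24.743²) = √4891.99 = 69.943 km/s.

69.94 km/s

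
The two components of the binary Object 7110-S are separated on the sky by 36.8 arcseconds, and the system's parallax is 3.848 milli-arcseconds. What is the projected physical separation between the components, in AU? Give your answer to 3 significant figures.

9560 AU

d = 1/p = 1/0.003848″ = 259.88 pc.
At distance d (pc), an angle of θ arcsec spans θ·d AU: s = 36.8 × 259.88 = 9563.6 AU.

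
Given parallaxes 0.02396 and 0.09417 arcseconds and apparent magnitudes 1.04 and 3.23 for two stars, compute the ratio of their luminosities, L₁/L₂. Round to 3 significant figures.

d₁ = 1/p₁ = 1/0.02396″ = 41.736 pc; d₂ = 1/p₂ = 1/0.09417″ = 10.619 pc.
M₁ = m₁ − 5 log₁₀ d₁ + 5 = 1.04 − 8.1026 + 5 = -2.0626.
M₂ = 3.23 − 5.1304 + 5 = 3.0996.
L₁/L₂ = 10^(0.4(M₂ − M₁)) = 10^(0.4 × 5.1622) = 10^2.06488 = 116.11.

L₁/L₂ = 116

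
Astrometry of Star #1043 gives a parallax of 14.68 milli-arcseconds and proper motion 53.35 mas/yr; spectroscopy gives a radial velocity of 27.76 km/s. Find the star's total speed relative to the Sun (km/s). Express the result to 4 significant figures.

d = 1/p = 1/0.01468″ = 68.12 pc.
μ = 53.35 mas/yr = 0.05335 ″/yr.
v_t = 4.740 μ d = 4.740 × 0.05335 × 68.12 = 17.226 km/s.
v = √(v_r² + v_t²) = √(27.76² + 17.226²) = √1067.35 = 32.67 km/s.

32.67 km/s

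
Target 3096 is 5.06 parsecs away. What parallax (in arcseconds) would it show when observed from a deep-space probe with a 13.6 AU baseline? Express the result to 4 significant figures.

2.688 arcsec

p (arcsec) = B (AU) / d (pc).
p = 13.6 / 5.06 = 2.6877 arcsec.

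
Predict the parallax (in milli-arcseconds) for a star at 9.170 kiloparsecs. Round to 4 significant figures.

d = 9.170 kpc = 9170 pc.
p = 1/d = 1/9170 = 0.00010905 arcsec.
= 0.00010905 × 1000 = 0.10905 mas.

0.1091 mas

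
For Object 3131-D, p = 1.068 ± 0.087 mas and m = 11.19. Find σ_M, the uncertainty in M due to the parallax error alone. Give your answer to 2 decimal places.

σ_M = 0.18 mag

M = m − 5 log₁₀ d + 5 = m + 5 log₁₀ p + 5, so ∂M/∂p = 5/(p ln 10).
σ_M = (5/ln 10) · (σ_p/p) = 2.1715 × 0.087/1.068 = 2.1715 × 0.081461 = 0.17689.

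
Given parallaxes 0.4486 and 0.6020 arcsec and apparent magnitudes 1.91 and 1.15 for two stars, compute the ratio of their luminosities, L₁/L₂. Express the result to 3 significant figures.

d₁ = 1/p₁ = 1/0.4486″ = 2.2292 pc; d₂ = 1/p₂ = 1/0.6020″ = 1.6611 pc.
M₁ = m₁ − 5 log₁₀ d₁ + 5 = 1.91 − 1.7407 + 5 = 5.1693.
M₂ = 1.15 − 1.1020 + 5 = 5.0480.
L₁/L₂ = 10^(0.4(M₂ − M₁)) = 10^(0.4 × (-0.1213)) = 10^(-0.04852) = 0.89429.

L₁/L₂ = 0.894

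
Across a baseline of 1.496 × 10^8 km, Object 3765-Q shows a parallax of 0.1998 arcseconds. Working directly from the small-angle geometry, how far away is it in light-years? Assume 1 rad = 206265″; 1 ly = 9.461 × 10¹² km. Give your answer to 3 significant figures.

θ = 0.1998″ = 0.1998/206265 = 9.6866 × 10^-7 rad.
d = B/θ = (1.496 × 10^8) / (9.6866 × 10^-7) = 1.5444 × 10^14 km = (1.5444 × 10^14) / (9.461 × 10^12) ly = 16.324 ly.

16.3 ly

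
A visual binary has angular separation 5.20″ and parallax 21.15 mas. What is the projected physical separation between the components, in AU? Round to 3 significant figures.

246 AU

d = 1/p = 1/0.02115″ = 47.281 pc.
At distance d (pc), an angle of θ arcsec spans θ·d AU: s = 5.20 × 47.281 = 245.86 AU.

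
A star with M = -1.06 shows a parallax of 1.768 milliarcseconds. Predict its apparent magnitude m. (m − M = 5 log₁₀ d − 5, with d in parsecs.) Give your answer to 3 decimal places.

m = 7.703

d = 1/p = 1/0.001768″ = 565.61 pc.
m − M = 5 log₁₀ d − 5 = 5 log₁₀(565.61) − 5 = 13.7626 − 5 = 8.7626.
m = M + (m − M) = -1.06 + 8.7626 = 7.703.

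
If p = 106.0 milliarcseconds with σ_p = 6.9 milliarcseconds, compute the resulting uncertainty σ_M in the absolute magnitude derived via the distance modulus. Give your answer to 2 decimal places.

M = m − 5 log₁₀ d + 5 = m + 5 log₁₀ p + 5, so ∂M/∂p = 5/(p ln 10).
σ_M = (5/ln 10) · (σ_p/p) = 2.1715 × 6.9/106.0 = 2.1715 × 0.065094 = 0.14135.

σ_M = 0.14 mag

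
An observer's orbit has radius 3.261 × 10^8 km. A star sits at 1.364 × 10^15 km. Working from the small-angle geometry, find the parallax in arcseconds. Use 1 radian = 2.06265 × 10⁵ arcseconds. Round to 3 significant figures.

θ ≈ B/d = (3.261 × 10^8) / (1.364 × 10^15) = 2.3908 × 10^-7 rad.
In arcseconds: 2.3908 × 10^-7 × 206265 = 0.049314″.

0.0493 arcsec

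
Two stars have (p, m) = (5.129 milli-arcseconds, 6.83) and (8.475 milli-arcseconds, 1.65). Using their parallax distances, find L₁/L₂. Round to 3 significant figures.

L₁/L₂ = 0.0231

d₁ = 1/p₁ = 1/0.005129″ = 194.97 pc; d₂ = 1/p₂ = 1/0.008475″ = 117.99 pc.
M₁ = m₁ − 5 log₁₀ d₁ + 5 = 6.83 − 11.4498 + 5 = 0.3802.
M₂ = 1.65 − 10.3592 + 5 = -3.7092.
L₁/L₂ = 10^(0.4(M₂ − M₁)) = 10^(0.4 × (-4.0894)) = 10^(-1.63576) = 0.023133.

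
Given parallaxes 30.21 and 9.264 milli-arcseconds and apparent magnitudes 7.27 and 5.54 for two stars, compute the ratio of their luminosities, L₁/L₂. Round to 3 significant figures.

d₁ = 1/p₁ = 1/0.03021″ = 33.102 pc; d₂ = 1/p₂ = 1/0.009264″ = 107.94 pc.
M₁ = m₁ − 5 log₁₀ d₁ + 5 = 7.27 − 7.5993 + 5 = 4.6707.
M₂ = 5.54 − 10.1659 + 5 = 0.3741.
L₁/L₂ = 10^(0.4(M₂ − M₁)) = 10^(0.4 × (-4.2966)) = 10^(-1.71864) = 0.019114.

L₁/L₂ = 0.0191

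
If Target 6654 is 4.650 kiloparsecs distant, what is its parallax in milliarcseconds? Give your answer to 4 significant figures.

d = 4.650 kpc = 4650 pc.
p = 1/d = 1/4650 = 0.00021505 arcsec.
= 0.00021505 × 1000 = 0.21505 mas.

0.2151 mas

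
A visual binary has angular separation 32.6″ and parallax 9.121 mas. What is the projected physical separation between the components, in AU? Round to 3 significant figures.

3570 AU

d = 1/p = 1/0.009121″ = 109.64 pc.
At distance d (pc), an angle of θ arcsec spans θ·d AU: s = 32.6 × 109.64 = 3574.3 AU.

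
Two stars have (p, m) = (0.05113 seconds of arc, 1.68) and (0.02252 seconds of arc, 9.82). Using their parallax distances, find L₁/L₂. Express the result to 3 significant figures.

L₁/L₂ = 350

d₁ = 1/p₁ = 1/0.05113″ = 19.558 pc; d₂ = 1/p₂ = 1/0.02252″ = 44.405 pc.
M₁ = m₁ − 5 log₁₀ d₁ + 5 = 1.68 − 6.4566 + 5 = 0.2234.
M₂ = 9.82 − 8.2372 + 5 = 6.5828.
L₁/L₂ = 10^(0.4(M₂ − M₁)) = 10^(0.4 × 6.3594) = 10^2.54376 = 349.75.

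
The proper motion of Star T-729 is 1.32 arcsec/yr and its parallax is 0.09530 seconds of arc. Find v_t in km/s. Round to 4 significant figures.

d = 1/p = 1/0.09530″ = 10.493 pc.
v_t = 4.74 × μ × d = 4.74 × 1.32 × 10.493 = 65.653 km/s.

65.65 km/s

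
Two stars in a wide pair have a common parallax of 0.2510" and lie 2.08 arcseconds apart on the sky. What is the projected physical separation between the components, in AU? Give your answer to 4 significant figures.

d = 1/p = 1/0.2510″ = 3.9841 pc.
At distance d (pc), an angle of θ arcsec spans θ·d AU: s = 2.08 × 3.9841 = 8.2869 AU.

8.287 AU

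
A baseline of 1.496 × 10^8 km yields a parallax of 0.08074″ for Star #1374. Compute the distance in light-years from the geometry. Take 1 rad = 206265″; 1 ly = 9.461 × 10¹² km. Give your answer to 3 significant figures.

40.4 ly

θ = 0.08074″ = 0.08074/206265 = 3.9144 × 10^-7 rad.
d = B/θ = (1.496 × 10^8) / (3.9144 × 10^-7) = 3.8218 × 10^14 km = (3.8218 × 10^14) / (9.461 × 10^12) ly = 40.395 ly.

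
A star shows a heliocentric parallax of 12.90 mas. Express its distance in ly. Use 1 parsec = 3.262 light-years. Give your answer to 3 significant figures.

253 ly

p = 12.90 mas = 0.01290 arcsec.
d = 1/p = 1/0.01290 = 77.519 pc.
In light-years: 77.519 × 3.262 = 252.87 ly.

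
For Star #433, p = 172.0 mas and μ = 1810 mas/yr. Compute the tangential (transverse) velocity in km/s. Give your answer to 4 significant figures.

49.88 km/s

d = 1/p = 1/0.1720″ = 5.814 pc.
μ = 1810 mas/yr = 1.81 ″/yr.
v_t = 4.74 × μ × d = 4.74 × 1.81 × 5.814 = 49.881 km/s.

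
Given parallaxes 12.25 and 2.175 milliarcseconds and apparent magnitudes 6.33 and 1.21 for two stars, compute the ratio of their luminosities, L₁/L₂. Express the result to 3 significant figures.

L₁/L₂ = 0.000282

d₁ = 1/p₁ = 1/0.01225″ = 81.633 pc; d₂ = 1/p₂ = 1/0.002175″ = 459.77 pc.
M₁ = m₁ − 5 log₁₀ d₁ + 5 = 6.33 − 9.5593 + 5 = 1.7707.
M₂ = 1.21 − 13.3127 + 5 = -7.1027.
L₁/L₂ = 10^(0.4(M₂ − M₁)) = 10^(0.4 × (-8.8734)) = 10^(-3.54936) = 0.00028225.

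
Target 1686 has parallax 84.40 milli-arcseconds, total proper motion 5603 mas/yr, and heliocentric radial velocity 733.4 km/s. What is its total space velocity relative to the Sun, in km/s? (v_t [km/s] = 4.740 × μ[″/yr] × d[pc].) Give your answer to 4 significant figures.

d = 1/p = 1/0.08440″ = 11.848 pc.
μ = 5603 mas/yr = 5.603 ″/yr.
v_t = 4.740 μ d = 4.740 × 5.603 × 11.848 = 314.66 km/s.
v = √(v_r² + v_t²) = √(733.4² + 314.66²) = √636886 = 798.05 km/s.

798.1 km/s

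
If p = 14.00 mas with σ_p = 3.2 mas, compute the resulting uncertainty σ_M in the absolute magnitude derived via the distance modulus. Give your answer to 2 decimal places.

σ_M = 0.50 mag

M = m − 5 log₁₀ d + 5 = m + 5 log₁₀ p + 5, so ∂M/∂p = 5/(p ln 10).
σ_M = (5/ln 10) · (σ_p/p) = 2.1715 × 3.2/14.00 = 2.1715 × 0.22857 = 0.49634.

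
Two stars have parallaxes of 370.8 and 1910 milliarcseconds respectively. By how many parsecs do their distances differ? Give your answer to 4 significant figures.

d_A = 1/0.3708″ = 2.6969 pc; d_B = 1/1.910″ = 0.52356 pc.
|d_B − d_A| = |0.52356 − 2.6969| = 2.1733 pc.

2.173 pc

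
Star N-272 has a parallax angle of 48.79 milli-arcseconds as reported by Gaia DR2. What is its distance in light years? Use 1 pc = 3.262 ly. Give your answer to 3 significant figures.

66.9 light years

p = 48.79 milli-arcseconds = 0.04879 arcsec.
d = 1/p = 1/0.04879 = 20.496 pc.
In light-years: 20.496 × 3.262 = 66.858 ly.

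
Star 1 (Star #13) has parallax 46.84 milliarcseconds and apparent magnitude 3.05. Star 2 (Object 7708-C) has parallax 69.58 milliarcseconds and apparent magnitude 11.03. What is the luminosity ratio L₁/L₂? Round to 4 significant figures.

L₁/L₂ = 3433

d₁ = 1/p₁ = 1/0.04684″ = 21.349 pc; d₂ = 1/p₂ = 1/0.06958″ = 14.372 pc.
M₁ = m₁ − 5 log₁₀ d₁ + 5 = 3.05 − 6.6469 + 5 = 1.4031.
M₂ = 11.03 − 5.7876 + 5 = 10.2424.
L₁/L₂ = 10^(0.4(M₂ − M₁)) = 10^(0.4 × 8.8393) = 10^3.53572 = 3433.4.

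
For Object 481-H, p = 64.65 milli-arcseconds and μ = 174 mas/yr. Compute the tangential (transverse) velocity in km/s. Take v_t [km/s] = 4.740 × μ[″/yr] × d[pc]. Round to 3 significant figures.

12.8 km/s

d = 1/p = 1/0.06465″ = 15.468 pc.
μ = 174 mas/yr = 0.174 ″/yr.
v_t = 4.74 × μ × d = 4.74 × 0.174 × 15.468 = 12.757 km/s.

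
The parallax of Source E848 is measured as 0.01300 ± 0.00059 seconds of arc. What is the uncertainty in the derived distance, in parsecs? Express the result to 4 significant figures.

3.491 pc

d = 1/p, so σ_d = σ_p / p².
σ_d = 0.000590 / (0.01300)² = 0.000590 / 0.000169 = 3.4911 pc.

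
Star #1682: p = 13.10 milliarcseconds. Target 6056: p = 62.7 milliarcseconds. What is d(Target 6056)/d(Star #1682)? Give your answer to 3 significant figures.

0.209

Since d = 1/p, d_B/d_A = p_A/p_B.
= 13.10 / 62.7 = 0.20893.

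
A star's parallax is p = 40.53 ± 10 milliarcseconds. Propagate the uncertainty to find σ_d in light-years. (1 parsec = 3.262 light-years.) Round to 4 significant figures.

d = 1/p, so σ_d = σ_p / p².
σ_d = 0.0100 / (0.04053)² = 0.0100 / 0.0016427 = 6.0875 pc = 6.0875 × 3.262 ly = 19.857 ly.

19.86 ly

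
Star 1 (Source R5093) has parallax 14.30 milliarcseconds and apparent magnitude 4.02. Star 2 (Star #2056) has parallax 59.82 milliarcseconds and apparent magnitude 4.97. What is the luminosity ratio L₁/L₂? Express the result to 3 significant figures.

d₁ = 1/p₁ = 1/0.01430″ = 69.93 pc; d₂ = 1/p₂ = 1/0.05982″ = 16.717 pc.
M₁ = m₁ − 5 log₁₀ d₁ + 5 = 4.02 − 9.2233 + 5 = -0.2033.
M₂ = 4.97 − 6.1158 + 5 = 3.8542.
L₁/L₂ = 10^(0.4(M₂ − M₁)) = 10^(0.4 × 4.0575) = 10^1.62300 = 41.976.

L₁/L₂ = 42.0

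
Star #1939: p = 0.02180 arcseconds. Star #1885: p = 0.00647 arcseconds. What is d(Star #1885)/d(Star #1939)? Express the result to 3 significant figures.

Since d = 1/p, d_B/d_A = p_A/p_B.
= 0.02180 / 0.00647 = 3.3694.

3.37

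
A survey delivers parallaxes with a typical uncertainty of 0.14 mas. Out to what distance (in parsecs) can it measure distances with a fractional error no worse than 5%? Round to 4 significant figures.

357.1 pc

σ_d/d = σ_p/p, so the condition is σ_p/p ≤ 0.05, i.e. p ≥ σ_p/0.05.
p_min = 0.14/0.05 = 2.8 mas = 0.0028 arcsec.
d_max = 1/p_min = 1/0.0028 = 357.14 pc.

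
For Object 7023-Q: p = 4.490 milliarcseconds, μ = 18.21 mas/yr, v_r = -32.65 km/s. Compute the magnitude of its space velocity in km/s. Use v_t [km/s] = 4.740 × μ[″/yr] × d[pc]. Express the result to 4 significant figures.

d = 1/p = 1/0.004490″ = 222.72 pc.
μ = 18.21 mas/yr = 0.01821 ″/yr.
v_t = 4.740 μ d = 4.740 × 0.01821 × 222.72 = 19.224 km/s.
v = √(v_r² + v_t²) = √((-32.65)² + 19.224²) = √1435.58 = 37.889 km/s.

37.89 km/s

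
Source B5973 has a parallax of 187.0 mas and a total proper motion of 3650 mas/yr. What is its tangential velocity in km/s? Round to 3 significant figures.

d = 1/p = 1/0.1870″ = 5.3476 pc.
μ = 3650 mas/yr = 3.65 ″/yr.
v_t = 4.74 × μ × d = 4.74 × 3.65 × 5.3476 = 92.519 km/s.

92.5 km/s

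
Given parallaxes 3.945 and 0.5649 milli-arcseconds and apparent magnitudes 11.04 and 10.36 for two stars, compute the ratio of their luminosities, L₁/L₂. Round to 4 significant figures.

L₁/L₂ = 0.01096

d₁ = 1/p₁ = 1/0.003945″ = 253.49 pc; d₂ = 1/p₂ = 1/0.0005649″ = 1770.2 pc.
M₁ = m₁ − 5 log₁₀ d₁ + 5 = 11.04 − 12.0198 + 5 = 4.0202.
M₂ = 10.36 − 16.2401 + 5 = -0.8801.
L₁/L₂ = 10^(0.4(M₂ − M₁)) = 10^(0.4 × (-4.9003)) = 10^(-1.96012) = 0.010962.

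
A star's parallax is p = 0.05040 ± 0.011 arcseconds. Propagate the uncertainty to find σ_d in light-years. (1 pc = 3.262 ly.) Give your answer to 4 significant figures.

d = 1/p, so σ_d = σ_p / p².
σ_d = 0.0110 / (0.05040)² = 0.0110 / 0.0025402 = 4.3304 pc = 4.3304 × 3.262 ly = 14.126 ly.

14.13 ly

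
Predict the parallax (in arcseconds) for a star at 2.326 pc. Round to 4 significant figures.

0.4299 arcsec

p = 1/d = 1/2.326 = 0.42992 arcsec.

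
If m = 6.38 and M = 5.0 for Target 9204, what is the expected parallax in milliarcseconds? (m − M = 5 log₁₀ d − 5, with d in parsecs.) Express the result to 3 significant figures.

m − M = 6.38 − 5.0 = 1.38.
d = 10^((m−M)/5 + 1) = 10^1.276 = 18.88 pc.
p = 1/d = 1/18.88 = 0.052966 arcsec = 52.966 mas.

53.0 mas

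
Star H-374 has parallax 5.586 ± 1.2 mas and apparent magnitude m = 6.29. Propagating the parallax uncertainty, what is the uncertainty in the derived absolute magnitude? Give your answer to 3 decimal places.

σ_M = 0.466 mag

M = m − 5 log₁₀ d + 5 = m + 5 log₁₀ p + 5, so ∂M/∂p = 5/(p ln 10).
σ_M = (5/ln 10) · (σ_p/p) = 2.1715 × 1.2/5.586 = 2.1715 × 0.21482 = 0.46648.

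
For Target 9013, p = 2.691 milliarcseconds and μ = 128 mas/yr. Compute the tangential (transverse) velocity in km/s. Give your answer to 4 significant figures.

d = 1/p = 1/0.002691″ = 371.61 pc.
μ = 128 mas/yr = 0.128 ″/yr.
v_t = 4.74 × μ × d = 4.74 × 0.128 × 371.61 = 225.46 km/s.

225.5 km/s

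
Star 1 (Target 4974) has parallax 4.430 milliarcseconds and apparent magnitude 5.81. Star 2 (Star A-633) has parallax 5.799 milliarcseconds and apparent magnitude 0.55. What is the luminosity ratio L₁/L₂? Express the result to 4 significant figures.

L₁/L₂ = 0.01349

d₁ = 1/p₁ = 1/0.004430″ = 225.73 pc; d₂ = 1/p₂ = 1/0.005799″ = 172.44 pc.
M₁ = m₁ − 5 log₁₀ d₁ + 5 = 5.81 − 11.7679 + 5 = -0.9579.
M₂ = 0.55 − 11.1832 + 5 = -5.6332.
L₁/L₂ = 10^(0.4(M₂ − M₁)) = 10^(0.4 × (-4.6753)) = 10^(-1.87012) = 0.013486.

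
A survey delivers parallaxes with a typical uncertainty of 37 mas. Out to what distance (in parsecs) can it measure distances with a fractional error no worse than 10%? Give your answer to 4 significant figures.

σ_d/d = σ_p/p, so the condition is σ_p/p ≤ 0.10, i.e. p ≥ σ_p/0.10.
p_min = 37/0.10 = 370 mas = 0.37 arcsec.
d_max = 1/p_min = 1/0.37 = 2.7027 pc.

2.703 pc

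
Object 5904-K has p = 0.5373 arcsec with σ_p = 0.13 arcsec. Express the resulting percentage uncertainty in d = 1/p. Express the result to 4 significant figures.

24.20%

For d = 1/p, |σ_d/d| = |σ_p/p|.
σ_p/p = 0.13 / 0.5373 = 0.24195 = 24.195%.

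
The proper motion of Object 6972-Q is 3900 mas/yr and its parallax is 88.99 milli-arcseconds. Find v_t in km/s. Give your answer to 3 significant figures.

208 km/s

d = 1/p = 1/0.08899″ = 11.237 pc.
μ = 3900 mas/yr = 3.90 ″/yr.
v_t = 4.74 × μ × d = 4.74 × 3.90 × 11.237 = 207.73 km/s.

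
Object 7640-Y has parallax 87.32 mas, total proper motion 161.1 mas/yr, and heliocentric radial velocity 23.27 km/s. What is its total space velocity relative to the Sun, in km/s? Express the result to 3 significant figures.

d = 1/p = 1/0.08732″ = 11.452 pc.
μ = 161.1 mas/yr = 0.1611 ″/yr.
v_t = 4.740 μ d = 4.740 × 0.1611 × 11.452 = 8.7449 km/s.
v = √(v_r² + v_t²) = √(23.27² + 8.7449²) = √617.966 = 24.859 km/s.

24.9 km/s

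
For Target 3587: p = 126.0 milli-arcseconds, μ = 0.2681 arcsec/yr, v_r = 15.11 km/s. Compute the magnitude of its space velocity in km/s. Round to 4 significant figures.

d = 1/p = 1/0.1260″ = 7.9365 pc.
v_t = 4.740 μ d = 4.740 × 0.2681 × 7.9365 = 10.086 km/s.
v = √(v_r² + v_t²) = √(15.11² + 10.086²) = √330.039 = 18.167 km/s.

18.17 km/s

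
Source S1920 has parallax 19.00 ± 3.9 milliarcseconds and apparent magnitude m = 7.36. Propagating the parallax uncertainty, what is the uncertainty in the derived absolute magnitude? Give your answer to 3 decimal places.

M = m − 5 log₁₀ d + 5 = m + 5 log₁₀ p + 5, so ∂M/∂p = 5/(p ln 10).
σ_M = (5/ln 10) · (σ_p/p) = 2.1715 × 3.9/19.00 = 2.1715 × 0.20526 = 0.44572.

σ_M = 0.446 mag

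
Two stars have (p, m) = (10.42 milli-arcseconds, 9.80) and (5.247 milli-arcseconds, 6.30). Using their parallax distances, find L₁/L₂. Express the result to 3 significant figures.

L₁/L₂ = 0.0101

d₁ = 1/p₁ = 1/0.01042″ = 95.969 pc; d₂ = 1/p₂ = 1/0.005247″ = 190.59 pc.
M₁ = m₁ − 5 log₁₀ d₁ + 5 = 9.80 − 9.9107 + 5 = 4.8893.
M₂ = 6.30 − 11.4005 + 5 = -0.1005.
L₁/L₂ = 10^(0.4(M₂ − M₁)) = 10^(0.4 × (-4.9898)) = 10^(-1.99592) = 0.010094.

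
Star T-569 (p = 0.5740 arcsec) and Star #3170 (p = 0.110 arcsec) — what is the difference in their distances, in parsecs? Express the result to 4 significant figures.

7.349 pc

d_A = 1/0.5740″ = 1.7422 pc; d_B = 1/0.1100″ = 9.0909 pc.
|d_B − d_A| = |9.0909 − 1.7422| = 7.3487 pc.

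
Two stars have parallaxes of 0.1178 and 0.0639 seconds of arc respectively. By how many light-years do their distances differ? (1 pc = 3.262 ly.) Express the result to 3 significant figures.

d_A = 1/0.1178″ = 8.489 pc; d_B = 1/0.06390″ = 15.649 pc.
|d_B − d_A| = |15.649 − 8.489| = 7.16 pc = 7.16 × 3.262 ly = 23.356 ly.

23.4 ly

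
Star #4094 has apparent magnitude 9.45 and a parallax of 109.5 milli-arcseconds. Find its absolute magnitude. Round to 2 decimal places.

d = 1/p = 1/0.1095″ = 9.1324 pc.
m − M = 5 log₁₀(9.1324) − 5 = 4.8029 − 5 = -0.1971.
M = m − (m − M) = 9.45 − (-0.1971) = 9.65.

M = 9.65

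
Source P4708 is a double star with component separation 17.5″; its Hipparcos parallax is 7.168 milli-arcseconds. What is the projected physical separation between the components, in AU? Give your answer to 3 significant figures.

d = 1/p = 1/0.007168″ = 139.51 pc.
At distance d (pc), an angle of θ arcsec spans θ·d AU: s = 17.5 × 139.51 = 2441.4 AU.

2440 AU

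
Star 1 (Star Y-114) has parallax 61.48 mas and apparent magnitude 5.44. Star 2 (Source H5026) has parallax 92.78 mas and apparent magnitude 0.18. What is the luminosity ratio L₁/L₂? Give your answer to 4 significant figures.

d₁ = 1/p₁ = 1/0.06148″ = 16.265 pc; d₂ = 1/p₂ = 1/0.09278″ = 10.778 pc.
M₁ = m₁ − 5 log₁₀ d₁ + 5 = 5.44 − 6.0563 + 5 = 4.3837.
M₂ = 0.18 − 5.1627 + 5 = 0.0173.
L₁/L₂ = 10^(0.4(M₂ − M₁)) = 10^(0.4 × (-4.3664)) = 10^(-1.74656) = 0.017924.

L₁/L₂ = 0.01792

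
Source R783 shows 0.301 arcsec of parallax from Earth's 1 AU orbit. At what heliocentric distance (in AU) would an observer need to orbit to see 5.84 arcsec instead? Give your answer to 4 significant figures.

19.40 AU

Parallax scales linearly with baseline: p ∝ B, so B = p_target / p_Earth × 1 AU.
B = 5.84 / 0.301 = 19.402 AU.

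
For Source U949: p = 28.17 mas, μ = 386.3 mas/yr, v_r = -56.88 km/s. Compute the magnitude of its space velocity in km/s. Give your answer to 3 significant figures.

d = 1/p = 1/0.02817″ = 35.499 pc.
μ = 386.3 mas/yr = 0.3863 ″/yr.
v_t = 4.740 μ d = 4.740 × 0.3863 × 35.499 = 65.001 km/s.
v = √(v_r² + v_t²) = √((-56.88)² + 65.001²) = √7460.46 = 86.374 km/s.

86.4 km/s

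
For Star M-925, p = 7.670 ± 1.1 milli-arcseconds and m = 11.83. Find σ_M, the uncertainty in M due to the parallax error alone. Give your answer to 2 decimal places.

σ_M = 0.31 mag

M = m − 5 log₁₀ d + 5 = m + 5 log₁₀ p + 5, so ∂M/∂p = 5/(p ln 10).
σ_M = (5/ln 10) · (σ_p/p) = 2.1715 × 1.1/7.670 = 2.1715 × 0.14342 = 0.31144.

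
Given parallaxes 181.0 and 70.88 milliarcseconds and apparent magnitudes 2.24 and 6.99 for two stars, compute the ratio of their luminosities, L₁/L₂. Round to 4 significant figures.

L₁/L₂ = 12.18

d₁ = 1/p₁ = 1/0.1810″ = 5.5249 pc; d₂ = 1/p₂ = 1/0.07088″ = 14.108 pc.
M₁ = m₁ − 5 log₁₀ d₁ + 5 = 2.24 − 3.7116 + 5 = 3.5284.
M₂ = 6.99 − 5.7473 + 5 = 6.2427.
L₁/L₂ = 10^(0.4(M₂ − M₁)) = 10^(0.4 × 2.7143) = 10^1.08572 = 12.182.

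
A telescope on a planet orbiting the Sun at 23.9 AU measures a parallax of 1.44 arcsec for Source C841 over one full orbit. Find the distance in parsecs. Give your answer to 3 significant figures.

With baseline B (in AU) and parallax p (in arcsec), d = B/p parsecs.
d = 23.9 / 1.44 = 16.597 pc.

16.6 pc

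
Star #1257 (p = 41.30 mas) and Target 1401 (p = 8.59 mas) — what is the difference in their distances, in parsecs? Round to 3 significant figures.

d_A = 1/0.04130″ = 24.213 pc; d_B = 1/0.008590″ = 116.41 pc.
|d_B − d_A| = |116.41 − 24.213| = 92.197 pc.

92.2 pc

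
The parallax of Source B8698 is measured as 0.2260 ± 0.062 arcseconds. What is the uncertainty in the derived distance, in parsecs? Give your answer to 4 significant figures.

1.214 pc

d = 1/p, so σ_d = σ_p / p².
σ_d = 0.0620 / (0.2260)² = 0.0620 / 0.051076 = 1.2139 pc.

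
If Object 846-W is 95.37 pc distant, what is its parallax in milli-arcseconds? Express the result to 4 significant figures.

10.49 mas

p = 1/d = 1/95.37 = 0.010485 arcsec.
= 0.010485 × 1000 = 10.485 mas.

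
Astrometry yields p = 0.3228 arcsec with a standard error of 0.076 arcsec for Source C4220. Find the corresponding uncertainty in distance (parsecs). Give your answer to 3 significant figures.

d = 1/p, so σ_d = σ_p / p².
σ_d = 0.0760 / (0.3228)² = 0.0760 / 0.1042 = 0.72937 pc.

0.729 pc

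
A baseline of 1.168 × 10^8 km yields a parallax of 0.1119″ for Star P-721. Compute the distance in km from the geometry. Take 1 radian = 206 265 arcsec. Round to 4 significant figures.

2.153 × 10^14 km

θ = 0.1119″ = 0.1119/206265 = 5.4251 × 10^-7 rad.
d = B/θ = (1.168 × 10^8) / (5.4251 × 10^-7) = 2.1530 × 10^14 km.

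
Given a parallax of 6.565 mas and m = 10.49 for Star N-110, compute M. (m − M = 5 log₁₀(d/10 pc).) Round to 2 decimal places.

d = 1/p = 1/0.006565″ = 152.32 pc.
m − M = 5 log₁₀(152.32) − 5 = 10.9138 − 5 = 5.9138.
M = m − (m − M) = 10.49 − 5.9138 = 4.58.

M = 4.58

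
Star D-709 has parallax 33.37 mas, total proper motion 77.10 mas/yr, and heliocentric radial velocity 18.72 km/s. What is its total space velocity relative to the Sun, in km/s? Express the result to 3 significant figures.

21.7 km/s

d = 1/p = 1/0.03337″ = 29.967 pc.
μ = 77.10 mas/yr = 0.07710 ″/yr.
v_t = 4.740 μ d = 4.740 × 0.07710 × 29.967 = 10.952 km/s.
v = √(v_r² + v_t²) = √(18.72² + 10.952²) = √470.385 = 21.688 km/s.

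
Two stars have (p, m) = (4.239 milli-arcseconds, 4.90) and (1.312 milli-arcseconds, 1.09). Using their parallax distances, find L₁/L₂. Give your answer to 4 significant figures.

d₁ = 1/p₁ = 1/0.004239″ = 235.9 pc; d₂ = 1/p₂ = 1/0.001312″ = 762.2 pc.
M₁ = m₁ − 5 log₁₀ d₁ + 5 = 4.90 − 11.8636 + 5 = -1.9636.
M₂ = 1.09 − 14.4103 + 5 = -8.3203.
L₁/L₂ = 10^(0.4(M₂ − M₁)) = 10^(0.4 × (-6.3567)) = 10^(-2.54268) = 0.0028663.

L₁/L₂ = 0.002866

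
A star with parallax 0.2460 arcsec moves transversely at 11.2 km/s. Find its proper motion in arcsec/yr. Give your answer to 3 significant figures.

0.581 arcsec/yr

d = 1/p = 1/0.2460″ = 4.065 pc.
μ = v_t / (4.74 d) = 11.2 / (4.74 × 4.065) = 11.2 / 19.268 = 0.58127 ″/yr.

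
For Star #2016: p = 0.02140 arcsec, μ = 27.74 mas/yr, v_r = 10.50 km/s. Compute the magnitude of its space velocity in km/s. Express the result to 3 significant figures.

12.2 km/s

d = 1/p = 1/0.02140″ = 46.729 pc.
μ = 27.74 mas/yr = 0.02774 ″/yr.
v_t = 4.740 μ d = 4.740 × 0.02774 × 46.729 = 6.1443 km/s.
v = √(v_r² + v_t²) = √(10.50² + 6.1443²) = √148.002 = 12.166 km/s.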